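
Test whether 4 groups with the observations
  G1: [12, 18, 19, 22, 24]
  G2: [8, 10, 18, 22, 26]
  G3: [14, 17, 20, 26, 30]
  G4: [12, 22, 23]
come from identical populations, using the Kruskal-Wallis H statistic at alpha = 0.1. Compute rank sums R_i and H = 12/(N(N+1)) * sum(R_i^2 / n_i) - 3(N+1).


Step 1: Combine all N = 18 observations and assign midranks.
sorted (value, group, rank): (8,G2,1), (10,G2,2), (12,G1,3.5), (12,G4,3.5), (14,G3,5), (17,G3,6), (18,G1,7.5), (18,G2,7.5), (19,G1,9), (20,G3,10), (22,G1,12), (22,G2,12), (22,G4,12), (23,G4,14), (24,G1,15), (26,G2,16.5), (26,G3,16.5), (30,G3,18)
Step 2: Sum ranks within each group.
R_1 = 47 (n_1 = 5)
R_2 = 39 (n_2 = 5)
R_3 = 55.5 (n_3 = 5)
R_4 = 29.5 (n_4 = 3)
Step 3: H = 12/(N(N+1)) * sum(R_i^2/n_i) - 3(N+1)
     = 12/(18*19) * (47^2/5 + 39^2/5 + 55.5^2/5 + 29.5^2/3) - 3*19
     = 0.035088 * 1652.13 - 57
     = 0.969591.
Step 4: Ties present; correction factor C = 1 - 42/(18^3 - 18) = 0.992776. Corrected H = 0.969591 / 0.992776 = 0.976646.
Step 5: Under H0, H ~ chi^2(3); p-value = 0.806903.
Step 6: alpha = 0.1. fail to reject H0.

H = 0.9766, df = 3, p = 0.806903, fail to reject H0.


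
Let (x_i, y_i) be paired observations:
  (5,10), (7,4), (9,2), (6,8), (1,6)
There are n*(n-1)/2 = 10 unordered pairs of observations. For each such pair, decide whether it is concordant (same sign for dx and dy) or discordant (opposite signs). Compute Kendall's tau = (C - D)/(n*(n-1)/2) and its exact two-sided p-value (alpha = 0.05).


Step 1: Enumerate the 10 unordered pairs (i,j) with i<j and classify each by sign(x_j-x_i) * sign(y_j-y_i).
  (1,2):dx=+2,dy=-6->D; (1,3):dx=+4,dy=-8->D; (1,4):dx=+1,dy=-2->D; (1,5):dx=-4,dy=-4->C
  (2,3):dx=+2,dy=-2->D; (2,4):dx=-1,dy=+4->D; (2,5):dx=-6,dy=+2->D; (3,4):dx=-3,dy=+6->D
  (3,5):dx=-8,dy=+4->D; (4,5):dx=-5,dy=-2->C
Step 2: C = 2, D = 8, total pairs = 10.
Step 3: tau = (C - D)/(n(n-1)/2) = (2 - 8)/10 = -0.600000.
Step 4: Exact two-sided p-value (enumerate n! = 120 permutations of y under H0): p = 0.233333.
Step 5: alpha = 0.05. fail to reject H0.

tau_b = -0.6000 (C=2, D=8), p = 0.233333, fail to reject H0.


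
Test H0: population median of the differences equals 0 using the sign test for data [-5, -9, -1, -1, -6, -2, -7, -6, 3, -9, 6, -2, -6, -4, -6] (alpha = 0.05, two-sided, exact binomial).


Step 1: Discard zero differences. Original n = 15; n_eff = number of nonzero differences = 15.
Nonzero differences (with sign): -5, -9, -1, -1, -6, -2, -7, -6, +3, -9, +6, -2, -6, -4, -6
Step 2: Count signs: positive = 2, negative = 13.
Step 3: Under H0: P(positive) = 0.5, so the number of positives S ~ Bin(15, 0.5).
Step 4: Two-sided exact p-value = sum of Bin(15,0.5) probabilities at or below the observed probability = 0.007385.
Step 5: alpha = 0.05. reject H0.

n_eff = 15, pos = 2, neg = 13, p = 0.007385, reject H0.


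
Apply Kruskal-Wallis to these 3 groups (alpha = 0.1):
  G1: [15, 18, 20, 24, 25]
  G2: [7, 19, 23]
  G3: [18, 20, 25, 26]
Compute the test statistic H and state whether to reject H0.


Step 1: Combine all N = 12 observations and assign midranks.
sorted (value, group, rank): (7,G2,1), (15,G1,2), (18,G1,3.5), (18,G3,3.5), (19,G2,5), (20,G1,6.5), (20,G3,6.5), (23,G2,8), (24,G1,9), (25,G1,10.5), (25,G3,10.5), (26,G3,12)
Step 2: Sum ranks within each group.
R_1 = 31.5 (n_1 = 5)
R_2 = 14 (n_2 = 3)
R_3 = 32.5 (n_3 = 4)
Step 3: H = 12/(N(N+1)) * sum(R_i^2/n_i) - 3(N+1)
     = 12/(12*13) * (31.5^2/5 + 14^2/3 + 32.5^2/4) - 3*13
     = 0.076923 * 527.846 - 39
     = 1.603526.
Step 4: Ties present; correction factor C = 1 - 18/(12^3 - 12) = 0.989510. Corrected H = 1.603526 / 0.989510 = 1.620524.
Step 5: Under H0, H ~ chi^2(2); p-value = 0.444741.
Step 6: alpha = 0.1. fail to reject H0.

H = 1.6205, df = 2, p = 0.444741, fail to reject H0.


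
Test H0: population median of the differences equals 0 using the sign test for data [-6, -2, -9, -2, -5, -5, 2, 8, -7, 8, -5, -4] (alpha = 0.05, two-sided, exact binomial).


Step 1: Discard zero differences. Original n = 12; n_eff = number of nonzero differences = 12.
Nonzero differences (with sign): -6, -2, -9, -2, -5, -5, +2, +8, -7, +8, -5, -4
Step 2: Count signs: positive = 3, negative = 9.
Step 3: Under H0: P(positive) = 0.5, so the number of positives S ~ Bin(12, 0.5).
Step 4: Two-sided exact p-value = sum of Bin(12,0.5) probabilities at or below the observed probability = 0.145996.
Step 5: alpha = 0.05. fail to reject H0.

n_eff = 12, pos = 3, neg = 9, p = 0.145996, fail to reject H0.


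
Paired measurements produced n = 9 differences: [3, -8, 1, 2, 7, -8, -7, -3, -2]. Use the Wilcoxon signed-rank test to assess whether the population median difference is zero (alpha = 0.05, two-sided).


Step 1: Drop any zero differences (none here) and take |d_i|.
|d| = [3, 8, 1, 2, 7, 8, 7, 3, 2]
Step 2: Midrank |d_i| (ties get averaged ranks).
ranks: |3|->4.5, |8|->8.5, |1|->1, |2|->2.5, |7|->6.5, |8|->8.5, |7|->6.5, |3|->4.5, |2|->2.5
Step 3: Attach original signs; sum ranks with positive sign and with negative sign.
W+ = 4.5 + 1 + 2.5 + 6.5 = 14.5
W- = 8.5 + 8.5 + 6.5 + 4.5 + 2.5 = 30.5
(Check: W+ + W- = 45 should equal n(n+1)/2 = 45.)
Step 4: Test statistic W = min(W+, W-) = 14.5.
Step 5: Ties in |d|, so use the tie-corrected normal approximation.
        E[W] = n(n+1)/4 = 9*10/4 = 22.5.
        Tie groups: |d|=2 (t=2), |d|=3 (t=2), |d|=7 (t=2), |d|=8 (t=2); sum(t^3 - t) = 24.
        Var[W] = n(n+1)(2n+1)/24 - sum(t^3-t)/48 = 1710/24 - 24/48 = 70.75.
        z = (W - E[W]) / sqrt(Var[W]) = (14.5 - 22.5) / 8.4113 = -0.9511.
        Two-sided p = 2*Phi(z) = 0.341553.
Step 6: alpha = 0.05. fail to reject H0.

W+ = 14.5, W- = 30.5, W = min = 14.5, p = 0.341553, fail to reject H0.


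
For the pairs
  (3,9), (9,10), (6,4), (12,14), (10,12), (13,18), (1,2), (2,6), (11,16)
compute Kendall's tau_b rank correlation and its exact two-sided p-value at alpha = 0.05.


Step 1: Enumerate the 36 unordered pairs (i,j) with i<j and classify each by sign(x_j-x_i) * sign(y_j-y_i).
  (1,2):dx=+6,dy=+1->C; (1,3):dx=+3,dy=-5->D; (1,4):dx=+9,dy=+5->C; (1,5):dx=+7,dy=+3->C
  (1,6):dx=+10,dy=+9->C; (1,7):dx=-2,dy=-7->C; (1,8):dx=-1,dy=-3->C; (1,9):dx=+8,dy=+7->C
  (2,3):dx=-3,dy=-6->C; (2,4):dx=+3,dy=+4->C; (2,5):dx=+1,dy=+2->C; (2,6):dx=+4,dy=+8->C
  (2,7):dx=-8,dy=-8->C; (2,8):dx=-7,dy=-4->C; (2,9):dx=+2,dy=+6->C; (3,4):dx=+6,dy=+10->C
  (3,5):dx=+4,dy=+8->C; (3,6):dx=+7,dy=+14->C; (3,7):dx=-5,dy=-2->C; (3,8):dx=-4,dy=+2->D
  (3,9):dx=+5,dy=+12->C; (4,5):dx=-2,dy=-2->C; (4,6):dx=+1,dy=+4->C; (4,7):dx=-11,dy=-12->C
  (4,8):dx=-10,dy=-8->C; (4,9):dx=-1,dy=+2->D; (5,6):dx=+3,dy=+6->C; (5,7):dx=-9,dy=-10->C
  (5,8):dx=-8,dy=-6->C; (5,9):dx=+1,dy=+4->C; (6,7):dx=-12,dy=-16->C; (6,8):dx=-11,dy=-12->C
  (6,9):dx=-2,dy=-2->C; (7,8):dx=+1,dy=+4->C; (7,9):dx=+10,dy=+14->C; (8,9):dx=+9,dy=+10->C
Step 2: C = 33, D = 3, total pairs = 36.
Step 3: tau = (C - D)/(n(n-1)/2) = (33 - 3)/36 = 0.833333.
Step 4: Exact two-sided p-value (enumerate n! = 362880 permutations of y under H0): p = 0.000854.
Step 5: alpha = 0.05. reject H0.

tau_b = 0.8333 (C=33, D=3), p = 0.000854, reject H0.


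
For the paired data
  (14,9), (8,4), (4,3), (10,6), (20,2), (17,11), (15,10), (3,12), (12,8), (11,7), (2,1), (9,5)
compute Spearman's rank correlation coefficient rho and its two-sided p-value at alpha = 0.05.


Step 1: Rank x and y separately (midranks; no ties here).
rank(x): 14->9, 8->4, 4->3, 10->6, 20->12, 17->11, 15->10, 3->2, 12->8, 11->7, 2->1, 9->5
rank(y): 9->9, 4->4, 3->3, 6->6, 2->2, 11->11, 10->10, 12->12, 8->8, 7->7, 1->1, 5->5
Step 2: d_i = R_x(i) - R_y(i); compute d_i^2.
  (9-9)^2=0, (4-4)^2=0, (3-3)^2=0, (6-6)^2=0, (12-2)^2=100, (11-11)^2=0, (10-10)^2=0, (2-12)^2=100, (8-8)^2=0, (7-7)^2=0, (1-1)^2=0, (5-5)^2=0
sum(d^2) = 200.
Step 3: rho = 1 - 6*200 / (12*(12^2 - 1)) = 1 - 1200/1716 = 0.300699.
Step 4: Under H0, t = rho * sqrt((n-2)/(1-rho^2)) = 0.9970 ~ t(10).
Step 5: Two-sided p-value from the t-distribution with 10 df = 0.342260.
Step 6: alpha = 0.05. fail to reject H0.

rho = 0.3007, p = 0.342260, fail to reject H0 at alpha = 0.05.


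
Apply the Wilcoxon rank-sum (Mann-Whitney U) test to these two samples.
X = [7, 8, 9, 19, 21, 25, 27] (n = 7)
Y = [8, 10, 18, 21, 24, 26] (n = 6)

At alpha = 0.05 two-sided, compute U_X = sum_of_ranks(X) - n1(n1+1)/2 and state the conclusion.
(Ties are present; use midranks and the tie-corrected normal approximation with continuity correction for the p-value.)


Step 1: Combine and sort all 13 observations; assign midranks.
sorted (value, group): (7,X), (8,X), (8,Y), (9,X), (10,Y), (18,Y), (19,X), (21,X), (21,Y), (24,Y), (25,X), (26,Y), (27,X)
ranks: 7->1, 8->2.5, 8->2.5, 9->4, 10->5, 18->6, 19->7, 21->8.5, 21->8.5, 24->10, 25->11, 26->12, 27->13
Step 2: Rank sum for X: R1 = 1 + 2.5 + 4 + 7 + 8.5 + 11 + 13 = 47.
Step 3: U_X = R1 - n1(n1+1)/2 = 47 - 7*8/2 = 47 - 28 = 19.
       U_Y = n1*n2 - U_X = 42 - 19 = 23.
Step 4: Ties are present, so use the tie-corrected normal approximation (with continuity correction) for the p-value.
Step 5: p-value = 0.829863; compare to alpha = 0.05. fail to reject H0.

U_X = 19, p = 0.829863, fail to reject H0 at alpha = 0.05.


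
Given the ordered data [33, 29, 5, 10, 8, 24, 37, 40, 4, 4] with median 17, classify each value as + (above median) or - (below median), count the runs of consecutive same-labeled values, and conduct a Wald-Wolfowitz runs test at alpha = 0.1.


Step 1: Compute median = 17; label A = above, B = below.
Labels in order: AABBBAAABB  (n_A = 5, n_B = 5)
Step 2: Count runs R = 4.
Step 3: Under H0 (random ordering), E[R] = 2*n_A*n_B/(n_A+n_B) + 1 = 2*5*5/10 + 1 = 6.0000.
        Var[R] = 2*n_A*n_B*(2*n_A*n_B - n_A - n_B) / ((n_A+n_B)^2 * (n_A+n_B-1)) = 2000/900 = 2.2222.
        SD[R] = 1.4907.
Step 4: Continuity-corrected z = (R + 0.5 - E[R]) / SD[R] = (4 + 0.5 - 6.0000) / 1.4907 = -1.0062.
Step 5: Two-sided p-value via normal approximation = 2*(1 - Phi(|z|)) = 0.314305.
Step 6: alpha = 0.1. fail to reject H0.

R = 4, z = -1.0062, p = 0.314305, fail to reject H0.


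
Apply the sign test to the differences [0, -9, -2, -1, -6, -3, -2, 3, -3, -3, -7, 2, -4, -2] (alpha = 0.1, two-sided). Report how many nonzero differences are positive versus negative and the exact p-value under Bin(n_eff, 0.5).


Step 1: Discard zero differences. Original n = 14; n_eff = number of nonzero differences = 13.
Nonzero differences (with sign): -9, -2, -1, -6, -3, -2, +3, -3, -3, -7, +2, -4, -2
Step 2: Count signs: positive = 2, negative = 11.
Step 3: Under H0: P(positive) = 0.5, so the number of positives S ~ Bin(13, 0.5).
Step 4: Two-sided exact p-value = sum of Bin(13,0.5) probabilities at or below the observed probability = 0.022461.
Step 5: alpha = 0.1. reject H0.

n_eff = 13, pos = 2, neg = 11, p = 0.022461, reject H0.


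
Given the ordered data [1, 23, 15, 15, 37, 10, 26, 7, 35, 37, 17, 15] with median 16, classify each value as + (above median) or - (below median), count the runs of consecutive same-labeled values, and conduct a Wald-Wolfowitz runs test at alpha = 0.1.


Step 1: Compute median = 16; label A = above, B = below.
Labels in order: BABBABABAAAB  (n_A = 6, n_B = 6)
Step 2: Count runs R = 9.
Step 3: Under H0 (random ordering), E[R] = 2*n_A*n_B/(n_A+n_B) + 1 = 2*6*6/12 + 1 = 7.0000.
        Var[R] = 2*n_A*n_B*(2*n_A*n_B - n_A - n_B) / ((n_A+n_B)^2 * (n_A+n_B-1)) = 4320/1584 = 2.7273.
        SD[R] = 1.6514.
Step 4: Continuity-corrected z = (R - 0.5 - E[R]) / SD[R] = (9 - 0.5 - 7.0000) / 1.6514 = 0.9083.
Step 5: Two-sided p-value via normal approximation = 2*(1 - Phi(|z|)) = 0.363722.
Step 6: alpha = 0.1. fail to reject H0.

R = 9, z = 0.9083, p = 0.363722, fail to reject H0.


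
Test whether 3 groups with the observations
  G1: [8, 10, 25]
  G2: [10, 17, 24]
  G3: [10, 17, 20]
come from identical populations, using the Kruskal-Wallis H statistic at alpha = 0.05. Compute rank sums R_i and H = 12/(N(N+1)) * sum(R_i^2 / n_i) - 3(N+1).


Step 1: Combine all N = 9 observations and assign midranks.
sorted (value, group, rank): (8,G1,1), (10,G1,3), (10,G2,3), (10,G3,3), (17,G2,5.5), (17,G3,5.5), (20,G3,7), (24,G2,8), (25,G1,9)
Step 2: Sum ranks within each group.
R_1 = 13 (n_1 = 3)
R_2 = 16.5 (n_2 = 3)
R_3 = 15.5 (n_3 = 3)
Step 3: H = 12/(N(N+1)) * sum(R_i^2/n_i) - 3(N+1)
     = 12/(9*10) * (13^2/3 + 16.5^2/3 + 15.5^2/3) - 3*10
     = 0.133333 * 227.167 - 30
     = 0.288889.
Step 4: Ties present; correction factor C = 1 - 30/(9^3 - 9) = 0.958333. Corrected H = 0.288889 / 0.958333 = 0.301449.
Step 5: Under H0, H ~ chi^2(2); p-value = 0.860085.
Step 6: alpha = 0.05. fail to reject H0.

H = 0.3014, df = 2, p = 0.860085, fail to reject H0.


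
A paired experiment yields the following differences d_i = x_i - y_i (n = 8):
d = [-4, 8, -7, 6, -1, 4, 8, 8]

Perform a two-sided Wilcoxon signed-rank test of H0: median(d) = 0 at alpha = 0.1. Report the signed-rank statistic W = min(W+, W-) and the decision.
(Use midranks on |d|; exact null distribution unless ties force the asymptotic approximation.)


Step 1: Drop any zero differences (none here) and take |d_i|.
|d| = [4, 8, 7, 6, 1, 4, 8, 8]
Step 2: Midrank |d_i| (ties get averaged ranks).
ranks: |4|->2.5, |8|->7, |7|->5, |6|->4, |1|->1, |4|->2.5, |8|->7, |8|->7
Step 3: Attach original signs; sum ranks with positive sign and with negative sign.
W+ = 7 + 4 + 2.5 + 7 + 7 = 27.5
W- = 2.5 + 5 + 1 = 8.5
(Check: W+ + W- = 36 should equal n(n+1)/2 = 36.)
Step 4: Test statistic W = min(W+, W-) = 8.5.
Step 5: Ties in |d|, so use the tie-corrected normal approximation.
        E[W] = n(n+1)/4 = 8*9/4 = 18.
        Tie groups: |d|=4 (t=2), |d|=8 (t=3); sum(t^3 - t) = 30.
        Var[W] = n(n+1)(2n+1)/24 - sum(t^3-t)/48 = 1224/24 - 30/48 = 50.375.
        z = (W - E[W]) / sqrt(Var[W]) = (8.5 - 18) / 7.0975 = -1.3385.
        Two-sided p = 2*Phi(z) = 0.180736.
Step 6: alpha = 0.1. fail to reject H0.

W+ = 27.5, W- = 8.5, W = min = 8.5, p = 0.180736, fail to reject H0.


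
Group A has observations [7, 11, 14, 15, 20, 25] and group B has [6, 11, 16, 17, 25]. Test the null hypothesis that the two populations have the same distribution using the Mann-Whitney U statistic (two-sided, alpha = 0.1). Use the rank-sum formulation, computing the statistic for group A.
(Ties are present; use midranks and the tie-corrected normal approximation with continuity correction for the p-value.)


Step 1: Combine and sort all 11 observations; assign midranks.
sorted (value, group): (6,Y), (7,X), (11,X), (11,Y), (14,X), (15,X), (16,Y), (17,Y), (20,X), (25,X), (25,Y)
ranks: 6->1, 7->2, 11->3.5, 11->3.5, 14->5, 15->6, 16->7, 17->8, 20->9, 25->10.5, 25->10.5
Step 2: Rank sum for X: R1 = 2 + 3.5 + 5 + 6 + 9 + 10.5 = 36.
Step 3: U_X = R1 - n1(n1+1)/2 = 36 - 6*7/2 = 36 - 21 = 15.
       U_Y = n1*n2 - U_X = 30 - 15 = 15.
Step 4: Ties are present, so use the tie-corrected normal approximation (with continuity correction) for the p-value.
Step 5: p-value = 1.000000; compare to alpha = 0.1. fail to reject H0.

U_X = 15, p = 1.000000, fail to reject H0 at alpha = 0.1.


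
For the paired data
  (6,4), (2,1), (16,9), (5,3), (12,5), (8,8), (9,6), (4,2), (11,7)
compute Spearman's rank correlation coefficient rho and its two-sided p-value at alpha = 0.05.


Step 1: Rank x and y separately (midranks; no ties here).
rank(x): 6->4, 2->1, 16->9, 5->3, 12->8, 8->5, 9->6, 4->2, 11->7
rank(y): 4->4, 1->1, 9->9, 3->3, 5->5, 8->8, 6->6, 2->2, 7->7
Step 2: d_i = R_x(i) - R_y(i); compute d_i^2.
  (4-4)^2=0, (1-1)^2=0, (9-9)^2=0, (3-3)^2=0, (8-5)^2=9, (5-8)^2=9, (6-6)^2=0, (2-2)^2=0, (7-7)^2=0
sum(d^2) = 18.
Step 3: rho = 1 - 6*18 / (9*(9^2 - 1)) = 1 - 108/720 = 0.850000.
Step 4: Under H0, t = rho * sqrt((n-2)/(1-rho^2)) = 4.2691 ~ t(7).
Step 5: Two-sided p-value from the t-distribution with 7 df = 0.003705.
Step 6: alpha = 0.05. reject H0.

rho = 0.8500, p = 0.003705, reject H0 at alpha = 0.05.


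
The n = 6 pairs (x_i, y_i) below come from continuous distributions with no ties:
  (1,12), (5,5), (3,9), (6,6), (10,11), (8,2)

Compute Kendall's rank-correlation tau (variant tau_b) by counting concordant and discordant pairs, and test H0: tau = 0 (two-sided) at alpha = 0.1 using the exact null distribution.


Step 1: Enumerate the 15 unordered pairs (i,j) with i<j and classify each by sign(x_j-x_i) * sign(y_j-y_i).
  (1,2):dx=+4,dy=-7->D; (1,3):dx=+2,dy=-3->D; (1,4):dx=+5,dy=-6->D; (1,5):dx=+9,dy=-1->D
  (1,6):dx=+7,dy=-10->D; (2,3):dx=-2,dy=+4->D; (2,4):dx=+1,dy=+1->C; (2,5):dx=+5,dy=+6->C
  (2,6):dx=+3,dy=-3->D; (3,4):dx=+3,dy=-3->D; (3,5):dx=+7,dy=+2->C; (3,6):dx=+5,dy=-7->D
  (4,5):dx=+4,dy=+5->C; (4,6):dx=+2,dy=-4->D; (5,6):dx=-2,dy=-9->C
Step 2: C = 5, D = 10, total pairs = 15.
Step 3: tau = (C - D)/(n(n-1)/2) = (5 - 10)/15 = -0.333333.
Step 4: Exact two-sided p-value (enumerate n! = 720 permutations of y under H0): p = 0.469444.
Step 5: alpha = 0.1. fail to reject H0.

tau_b = -0.3333 (C=5, D=10), p = 0.469444, fail to reject H0.


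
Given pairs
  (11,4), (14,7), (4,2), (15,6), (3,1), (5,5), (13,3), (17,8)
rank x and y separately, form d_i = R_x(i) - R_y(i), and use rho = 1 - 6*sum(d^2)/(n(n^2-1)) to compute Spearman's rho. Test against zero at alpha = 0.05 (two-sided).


Step 1: Rank x and y separately (midranks; no ties here).
rank(x): 11->4, 14->6, 4->2, 15->7, 3->1, 5->3, 13->5, 17->8
rank(y): 4->4, 7->7, 2->2, 6->6, 1->1, 5->5, 3->3, 8->8
Step 2: d_i = R_x(i) - R_y(i); compute d_i^2.
  (4-4)^2=0, (6-7)^2=1, (2-2)^2=0, (7-6)^2=1, (1-1)^2=0, (3-5)^2=4, (5-3)^2=4, (8-8)^2=0
sum(d^2) = 10.
Step 3: rho = 1 - 6*10 / (8*(8^2 - 1)) = 1 - 60/504 = 0.880952.
Step 4: Under H0, t = rho * sqrt((n-2)/(1-rho^2)) = 4.5601 ~ t(6).
Step 5: Two-sided p-value from the t-distribution with 6 df = 0.003850.
Step 6: alpha = 0.05. reject H0.

rho = 0.8810, p = 0.003850, reject H0 at alpha = 0.05.


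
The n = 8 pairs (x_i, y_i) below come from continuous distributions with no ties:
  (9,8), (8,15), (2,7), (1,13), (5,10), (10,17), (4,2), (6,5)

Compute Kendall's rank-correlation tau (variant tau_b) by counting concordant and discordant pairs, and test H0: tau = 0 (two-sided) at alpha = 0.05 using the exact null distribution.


Step 1: Enumerate the 28 unordered pairs (i,j) with i<j and classify each by sign(x_j-x_i) * sign(y_j-y_i).
  (1,2):dx=-1,dy=+7->D; (1,3):dx=-7,dy=-1->C; (1,4):dx=-8,dy=+5->D; (1,5):dx=-4,dy=+2->D
  (1,6):dx=+1,dy=+9->C; (1,7):dx=-5,dy=-6->C; (1,8):dx=-3,dy=-3->C; (2,3):dx=-6,dy=-8->C
  (2,4):dx=-7,dy=-2->C; (2,5):dx=-3,dy=-5->C; (2,6):dx=+2,dy=+2->C; (2,7):dx=-4,dy=-13->C
  (2,8):dx=-2,dy=-10->C; (3,4):dx=-1,dy=+6->D; (3,5):dx=+3,dy=+3->C; (3,6):dx=+8,dy=+10->C
  (3,7):dx=+2,dy=-5->D; (3,8):dx=+4,dy=-2->D; (4,5):dx=+4,dy=-3->D; (4,6):dx=+9,dy=+4->C
  (4,7):dx=+3,dy=-11->D; (4,8):dx=+5,dy=-8->D; (5,6):dx=+5,dy=+7->C; (5,7):dx=-1,dy=-8->C
  (5,8):dx=+1,dy=-5->D; (6,7):dx=-6,dy=-15->C; (6,8):dx=-4,dy=-12->C; (7,8):dx=+2,dy=+3->C
Step 2: C = 18, D = 10, total pairs = 28.
Step 3: tau = (C - D)/(n(n-1)/2) = (18 - 10)/28 = 0.285714.
Step 4: Exact two-sided p-value (enumerate n! = 40320 permutations of y under H0): p = 0.398760.
Step 5: alpha = 0.05. fail to reject H0.

tau_b = 0.2857 (C=18, D=10), p = 0.398760, fail to reject H0.


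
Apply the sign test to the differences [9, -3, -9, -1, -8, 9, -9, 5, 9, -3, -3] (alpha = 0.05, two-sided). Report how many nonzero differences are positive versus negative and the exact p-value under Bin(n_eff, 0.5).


Step 1: Discard zero differences. Original n = 11; n_eff = number of nonzero differences = 11.
Nonzero differences (with sign): +9, -3, -9, -1, -8, +9, -9, +5, +9, -3, -3
Step 2: Count signs: positive = 4, negative = 7.
Step 3: Under H0: P(positive) = 0.5, so the number of positives S ~ Bin(11, 0.5).
Step 4: Two-sided exact p-value = sum of Bin(11,0.5) probabilities at or below the observed probability = 0.548828.
Step 5: alpha = 0.05. fail to reject H0.

n_eff = 11, pos = 4, neg = 7, p = 0.548828, fail to reject H0.


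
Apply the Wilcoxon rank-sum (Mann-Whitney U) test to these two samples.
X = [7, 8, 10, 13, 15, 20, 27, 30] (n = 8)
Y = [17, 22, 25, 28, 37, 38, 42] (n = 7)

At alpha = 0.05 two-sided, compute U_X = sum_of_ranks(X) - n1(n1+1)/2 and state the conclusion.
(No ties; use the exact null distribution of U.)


Step 1: Combine and sort all 15 observations; assign midranks.
sorted (value, group): (7,X), (8,X), (10,X), (13,X), (15,X), (17,Y), (20,X), (22,Y), (25,Y), (27,X), (28,Y), (30,X), (37,Y), (38,Y), (42,Y)
ranks: 7->1, 8->2, 10->3, 13->4, 15->5, 17->6, 20->7, 22->8, 25->9, 27->10, 28->11, 30->12, 37->13, 38->14, 42->15
Step 2: Rank sum for X: R1 = 1 + 2 + 3 + 4 + 5 + 7 + 10 + 12 = 44.
Step 3: U_X = R1 - n1(n1+1)/2 = 44 - 8*9/2 = 44 - 36 = 8.
       U_Y = n1*n2 - U_X = 56 - 8 = 48.
Step 4: No ties, so the exact null distribution of U (based on enumerating the C(15,8) = 6435 equally likely rank assignments) gives the two-sided p-value.
Step 5: p-value = 0.020513; compare to alpha = 0.05. reject H0.

U_X = 8, p = 0.020513, reject H0 at alpha = 0.05.


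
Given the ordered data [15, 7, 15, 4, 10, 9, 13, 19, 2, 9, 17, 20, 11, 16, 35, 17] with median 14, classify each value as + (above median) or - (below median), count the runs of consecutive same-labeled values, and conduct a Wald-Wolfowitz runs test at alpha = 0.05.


Step 1: Compute median = 14; label A = above, B = below.
Labels in order: ABABBBBABBAABAAA  (n_A = 8, n_B = 8)
Step 2: Count runs R = 9.
Step 3: Under H0 (random ordering), E[R] = 2*n_A*n_B/(n_A+n_B) + 1 = 2*8*8/16 + 1 = 9.0000.
        Var[R] = 2*n_A*n_B*(2*n_A*n_B - n_A - n_B) / ((n_A+n_B)^2 * (n_A+n_B-1)) = 14336/3840 = 3.7333.
        SD[R] = 1.9322.
Step 4: R = E[R], so z = 0 with no continuity correction.
Step 5: Two-sided p-value via normal approximation = 2*(1 - Phi(|z|)) = 1.000000.
Step 6: alpha = 0.05. fail to reject H0.

R = 9, z = 0.0000, p = 1.000000, fail to reject H0.


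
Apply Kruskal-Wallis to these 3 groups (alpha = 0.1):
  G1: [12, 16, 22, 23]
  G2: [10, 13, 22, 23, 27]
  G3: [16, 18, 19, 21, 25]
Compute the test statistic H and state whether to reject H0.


Step 1: Combine all N = 14 observations and assign midranks.
sorted (value, group, rank): (10,G2,1), (12,G1,2), (13,G2,3), (16,G1,4.5), (16,G3,4.5), (18,G3,6), (19,G3,7), (21,G3,8), (22,G1,9.5), (22,G2,9.5), (23,G1,11.5), (23,G2,11.5), (25,G3,13), (27,G2,14)
Step 2: Sum ranks within each group.
R_1 = 27.5 (n_1 = 4)
R_2 = 39 (n_2 = 5)
R_3 = 38.5 (n_3 = 5)
Step 3: H = 12/(N(N+1)) * sum(R_i^2/n_i) - 3(N+1)
     = 12/(14*15) * (27.5^2/4 + 39^2/5 + 38.5^2/5) - 3*15
     = 0.057143 * 789.712 - 45
     = 0.126429.
Step 4: Ties present; correction factor C = 1 - 18/(14^3 - 14) = 0.993407. Corrected H = 0.126429 / 0.993407 = 0.127268.
Step 5: Under H0, H ~ chi^2(2); p-value = 0.938349.
Step 6: alpha = 0.1. fail to reject H0.

H = 0.1273, df = 2, p = 0.938349, fail to reject H0.


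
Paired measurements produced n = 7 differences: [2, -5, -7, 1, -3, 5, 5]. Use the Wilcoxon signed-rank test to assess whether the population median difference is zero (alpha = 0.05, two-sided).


Step 1: Drop any zero differences (none here) and take |d_i|.
|d| = [2, 5, 7, 1, 3, 5, 5]
Step 2: Midrank |d_i| (ties get averaged ranks).
ranks: |2|->2, |5|->5, |7|->7, |1|->1, |3|->3, |5|->5, |5|->5
Step 3: Attach original signs; sum ranks with positive sign and with negative sign.
W+ = 2 + 1 + 5 + 5 = 13
W- = 5 + 7 + 3 = 15
(Check: W+ + W- = 28 should equal n(n+1)/2 = 28.)
Step 4: Test statistic W = min(W+, W-) = 13.
Step 5: Ties in |d|, so use the tie-corrected normal approximation.
        E[W] = n(n+1)/4 = 7*8/4 = 14.
        Tie groups: |d|=5 (t=3); sum(t^3 - t) = 24.
        Var[W] = n(n+1)(2n+1)/24 - sum(t^3-t)/48 = 840/24 - 24/48 = 34.5.
        z = (W - E[W]) / sqrt(Var[W]) = (13 - 14) / 5.8737 = -0.1703.
        Two-sided p = 2*Phi(z) = 0.864813.
Step 6: alpha = 0.05. fail to reject H0.

W+ = 13, W- = 15, W = min = 13, p = 0.864813, fail to reject H0.


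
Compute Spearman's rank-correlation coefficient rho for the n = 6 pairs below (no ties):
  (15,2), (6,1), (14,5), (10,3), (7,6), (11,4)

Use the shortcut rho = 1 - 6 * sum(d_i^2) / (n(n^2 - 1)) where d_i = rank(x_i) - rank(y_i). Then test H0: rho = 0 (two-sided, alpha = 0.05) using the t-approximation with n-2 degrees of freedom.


Step 1: Rank x and y separately (midranks; no ties here).
rank(x): 15->6, 6->1, 14->5, 10->3, 7->2, 11->4
rank(y): 2->2, 1->1, 5->5, 3->3, 6->6, 4->4
Step 2: d_i = R_x(i) - R_y(i); compute d_i^2.
  (6-2)^2=16, (1-1)^2=0, (5-5)^2=0, (3-3)^2=0, (2-6)^2=16, (4-4)^2=0
sum(d^2) = 32.
Step 3: rho = 1 - 6*32 / (6*(6^2 - 1)) = 1 - 192/210 = 0.085714.
Step 4: Under H0, t = rho * sqrt((n-2)/(1-rho^2)) = 0.1721 ~ t(4).
Step 5: Two-sided p-value from the t-distribution with 4 df = 0.871743.
Step 6: alpha = 0.05. fail to reject H0.

rho = 0.0857, p = 0.871743, fail to reject H0 at alpha = 0.05.


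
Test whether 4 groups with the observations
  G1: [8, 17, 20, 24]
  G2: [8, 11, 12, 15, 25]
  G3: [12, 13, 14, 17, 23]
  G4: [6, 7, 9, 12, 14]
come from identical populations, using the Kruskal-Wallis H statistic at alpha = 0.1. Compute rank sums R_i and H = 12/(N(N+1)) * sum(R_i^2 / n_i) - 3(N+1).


Step 1: Combine all N = 19 observations and assign midranks.
sorted (value, group, rank): (6,G4,1), (7,G4,2), (8,G1,3.5), (8,G2,3.5), (9,G4,5), (11,G2,6), (12,G2,8), (12,G3,8), (12,G4,8), (13,G3,10), (14,G3,11.5), (14,G4,11.5), (15,G2,13), (17,G1,14.5), (17,G3,14.5), (20,G1,16), (23,G3,17), (24,G1,18), (25,G2,19)
Step 2: Sum ranks within each group.
R_1 = 52 (n_1 = 4)
R_2 = 49.5 (n_2 = 5)
R_3 = 61 (n_3 = 5)
R_4 = 27.5 (n_4 = 5)
Step 3: H = 12/(N(N+1)) * sum(R_i^2/n_i) - 3(N+1)
     = 12/(19*20) * (52^2/4 + 49.5^2/5 + 61^2/5 + 27.5^2/5) - 3*20
     = 0.031579 * 2061.5 - 60
     = 5.100000.
Step 4: Ties present; correction factor C = 1 - 42/(19^3 - 19) = 0.993860. Corrected H = 5.100000 / 0.993860 = 5.131509.
Step 5: Under H0, H ~ chi^2(3); p-value = 0.162417.
Step 6: alpha = 0.1. fail to reject H0.

H = 5.1315, df = 3, p = 0.162417, fail to reject H0.


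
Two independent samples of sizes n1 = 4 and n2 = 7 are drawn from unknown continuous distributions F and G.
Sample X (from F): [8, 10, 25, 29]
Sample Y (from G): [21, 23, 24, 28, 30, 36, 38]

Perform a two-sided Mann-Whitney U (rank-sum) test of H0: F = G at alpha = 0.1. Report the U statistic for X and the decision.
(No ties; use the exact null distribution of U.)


Step 1: Combine and sort all 11 observations; assign midranks.
sorted (value, group): (8,X), (10,X), (21,Y), (23,Y), (24,Y), (25,X), (28,Y), (29,X), (30,Y), (36,Y), (38,Y)
ranks: 8->1, 10->2, 21->3, 23->4, 24->5, 25->6, 28->7, 29->8, 30->9, 36->10, 38->11
Step 2: Rank sum for X: R1 = 1 + 2 + 6 + 8 = 17.
Step 3: U_X = R1 - n1(n1+1)/2 = 17 - 4*5/2 = 17 - 10 = 7.
       U_Y = n1*n2 - U_X = 28 - 7 = 21.
Step 4: No ties, so the exact null distribution of U (based on enumerating the C(11,4) = 330 equally likely rank assignments) gives the two-sided p-value.
Step 5: p-value = 0.230303; compare to alpha = 0.1. fail to reject H0.

U_X = 7, p = 0.230303, fail to reject H0 at alpha = 0.1.


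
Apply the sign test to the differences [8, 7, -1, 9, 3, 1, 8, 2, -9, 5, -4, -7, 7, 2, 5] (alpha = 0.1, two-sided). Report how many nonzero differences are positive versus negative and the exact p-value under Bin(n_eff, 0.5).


Step 1: Discard zero differences. Original n = 15; n_eff = number of nonzero differences = 15.
Nonzero differences (with sign): +8, +7, -1, +9, +3, +1, +8, +2, -9, +5, -4, -7, +7, +2, +5
Step 2: Count signs: positive = 11, negative = 4.
Step 3: Under H0: P(positive) = 0.5, so the number of positives S ~ Bin(15, 0.5).
Step 4: Two-sided exact p-value = sum of Bin(15,0.5) probabilities at or below the observed probability = 0.118469.
Step 5: alpha = 0.1. fail to reject H0.

n_eff = 15, pos = 11, neg = 4, p = 0.118469, fail to reject H0.


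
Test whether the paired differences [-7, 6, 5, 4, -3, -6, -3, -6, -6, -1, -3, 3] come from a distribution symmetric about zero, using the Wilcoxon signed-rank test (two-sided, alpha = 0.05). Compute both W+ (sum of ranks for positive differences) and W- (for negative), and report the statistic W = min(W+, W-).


Step 1: Drop any zero differences (none here) and take |d_i|.
|d| = [7, 6, 5, 4, 3, 6, 3, 6, 6, 1, 3, 3]
Step 2: Midrank |d_i| (ties get averaged ranks).
ranks: |7|->12, |6|->9.5, |5|->7, |4|->6, |3|->3.5, |6|->9.5, |3|->3.5, |6|->9.5, |6|->9.5, |1|->1, |3|->3.5, |3|->3.5
Step 3: Attach original signs; sum ranks with positive sign and with negative sign.
W+ = 9.5 + 7 + 6 + 3.5 = 26
W- = 12 + 3.5 + 9.5 + 3.5 + 9.5 + 9.5 + 1 + 3.5 = 52
(Check: W+ + W- = 78 should equal n(n+1)/2 = 78.)
Step 4: Test statistic W = min(W+, W-) = 26.
Step 5: Ties in |d|, so use the tie-corrected normal approximation.
        E[W] = n(n+1)/4 = 12*13/4 = 39.
        Tie groups: |d|=3 (t=4), |d|=6 (t=4); sum(t^3 - t) = 120.
        Var[W] = n(n+1)(2n+1)/24 - sum(t^3-t)/48 = 3900/24 - 120/48 = 160.
        z = (W - E[W]) / sqrt(Var[W]) = (26 - 39) / 12.6491 = -1.0277.
        Two-sided p = 2*Phi(z) = 0.304072.
Step 6: alpha = 0.05. fail to reject H0.

W+ = 26, W- = 52, W = min = 26, p = 0.304072, fail to reject H0.


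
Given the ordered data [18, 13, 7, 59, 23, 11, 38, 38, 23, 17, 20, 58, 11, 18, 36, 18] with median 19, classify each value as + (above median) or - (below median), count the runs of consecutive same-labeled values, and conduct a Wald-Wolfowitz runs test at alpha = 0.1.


Step 1: Compute median = 19; label A = above, B = below.
Labels in order: BBBAABAAABAABBAB  (n_A = 8, n_B = 8)
Step 2: Count runs R = 9.
Step 3: Under H0 (random ordering), E[R] = 2*n_A*n_B/(n_A+n_B) + 1 = 2*8*8/16 + 1 = 9.0000.
        Var[R] = 2*n_A*n_B*(2*n_A*n_B - n_A - n_B) / ((n_A+n_B)^2 * (n_A+n_B-1)) = 14336/3840 = 3.7333.
        SD[R] = 1.9322.
Step 4: R = E[R], so z = 0 with no continuity correction.
Step 5: Two-sided p-value via normal approximation = 2*(1 - Phi(|z|)) = 1.000000.
Step 6: alpha = 0.1. fail to reject H0.

R = 9, z = 0.0000, p = 1.000000, fail to reject H0.


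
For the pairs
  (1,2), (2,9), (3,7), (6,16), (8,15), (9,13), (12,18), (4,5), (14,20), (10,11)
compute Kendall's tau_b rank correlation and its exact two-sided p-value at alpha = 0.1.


Step 1: Enumerate the 45 unordered pairs (i,j) with i<j and classify each by sign(x_j-x_i) * sign(y_j-y_i).
  (1,2):dx=+1,dy=+7->C; (1,3):dx=+2,dy=+5->C; (1,4):dx=+5,dy=+14->C; (1,5):dx=+7,dy=+13->C
  (1,6):dx=+8,dy=+11->C; (1,7):dx=+11,dy=+16->C; (1,8):dx=+3,dy=+3->C; (1,9):dx=+13,dy=+18->C
  (1,10):dx=+9,dy=+9->C; (2,3):dx=+1,dy=-2->D; (2,4):dx=+4,dy=+7->C; (2,5):dx=+6,dy=+6->C
  (2,6):dx=+7,dy=+4->C; (2,7):dx=+10,dy=+9->C; (2,8):dx=+2,dy=-4->D; (2,9):dx=+12,dy=+11->C
  (2,10):dx=+8,dy=+2->C; (3,4):dx=+3,dy=+9->C; (3,5):dx=+5,dy=+8->C; (3,6):dx=+6,dy=+6->C
  (3,7):dx=+9,dy=+11->C; (3,8):dx=+1,dy=-2->D; (3,9):dx=+11,dy=+13->C; (3,10):dx=+7,dy=+4->C
  (4,5):dx=+2,dy=-1->D; (4,6):dx=+3,dy=-3->D; (4,7):dx=+6,dy=+2->C; (4,8):dx=-2,dy=-11->C
  (4,9):dx=+8,dy=+4->C; (4,10):dx=+4,dy=-5->D; (5,6):dx=+1,dy=-2->D; (5,7):dx=+4,dy=+3->C
  (5,8):dx=-4,dy=-10->C; (5,9):dx=+6,dy=+5->C; (5,10):dx=+2,dy=-4->D; (6,7):dx=+3,dy=+5->C
  (6,8):dx=-5,dy=-8->C; (6,9):dx=+5,dy=+7->C; (6,10):dx=+1,dy=-2->D; (7,8):dx=-8,dy=-13->C
  (7,9):dx=+2,dy=+2->C; (7,10):dx=-2,dy=-7->C; (8,9):dx=+10,dy=+15->C; (8,10):dx=+6,dy=+6->C
  (9,10):dx=-4,dy=-9->C
Step 2: C = 36, D = 9, total pairs = 45.
Step 3: tau = (C - D)/(n(n-1)/2) = (36 - 9)/45 = 0.600000.
Step 4: Exact two-sided p-value (enumerate n! = 3628800 permutations of y under H0): p = 0.016666.
Step 5: alpha = 0.1. reject H0.

tau_b = 0.6000 (C=36, D=9), p = 0.016666, reject H0.


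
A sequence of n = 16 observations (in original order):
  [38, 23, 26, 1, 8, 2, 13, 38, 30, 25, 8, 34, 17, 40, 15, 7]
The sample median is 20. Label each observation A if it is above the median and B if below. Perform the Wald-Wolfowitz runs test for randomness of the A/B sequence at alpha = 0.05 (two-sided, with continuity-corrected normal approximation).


Step 1: Compute median = 20; label A = above, B = below.
Labels in order: AAABBBBAAABABABB  (n_A = 8, n_B = 8)
Step 2: Count runs R = 8.
Step 3: Under H0 (random ordering), E[R] = 2*n_A*n_B/(n_A+n_B) + 1 = 2*8*8/16 + 1 = 9.0000.
        Var[R] = 2*n_A*n_B*(2*n_A*n_B - n_A - n_B) / ((n_A+n_B)^2 * (n_A+n_B-1)) = 14336/3840 = 3.7333.
        SD[R] = 1.9322.
Step 4: Continuity-corrected z = (R + 0.5 - E[R]) / SD[R] = (8 + 0.5 - 9.0000) / 1.9322 = -0.2588.
Step 5: Two-sided p-value via normal approximation = 2*(1 - Phi(|z|)) = 0.795809.
Step 6: alpha = 0.05. fail to reject H0.

R = 8, z = -0.2588, p = 0.795809, fail to reject H0.


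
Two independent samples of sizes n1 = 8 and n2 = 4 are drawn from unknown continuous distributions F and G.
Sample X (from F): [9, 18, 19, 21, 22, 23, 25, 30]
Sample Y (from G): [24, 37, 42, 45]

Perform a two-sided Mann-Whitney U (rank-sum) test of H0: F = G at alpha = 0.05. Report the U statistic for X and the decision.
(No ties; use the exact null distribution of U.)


Step 1: Combine and sort all 12 observations; assign midranks.
sorted (value, group): (9,X), (18,X), (19,X), (21,X), (22,X), (23,X), (24,Y), (25,X), (30,X), (37,Y), (42,Y), (45,Y)
ranks: 9->1, 18->2, 19->3, 21->4, 22->5, 23->6, 24->7, 25->8, 30->9, 37->10, 42->11, 45->12
Step 2: Rank sum for X: R1 = 1 + 2 + 3 + 4 + 5 + 6 + 8 + 9 = 38.
Step 3: U_X = R1 - n1(n1+1)/2 = 38 - 8*9/2 = 38 - 36 = 2.
       U_Y = n1*n2 - U_X = 32 - 2 = 30.
Step 4: No ties, so the exact null distribution of U (based on enumerating the C(12,8) = 495 equally likely rank assignments) gives the two-sided p-value.
Step 5: p-value = 0.016162; compare to alpha = 0.05. reject H0.

U_X = 2, p = 0.016162, reject H0 at alpha = 0.05.


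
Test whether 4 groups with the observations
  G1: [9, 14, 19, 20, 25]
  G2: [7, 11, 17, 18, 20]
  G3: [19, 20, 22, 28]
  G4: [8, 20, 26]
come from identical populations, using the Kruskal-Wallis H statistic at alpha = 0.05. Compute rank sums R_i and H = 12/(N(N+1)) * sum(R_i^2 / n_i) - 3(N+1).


Step 1: Combine all N = 17 observations and assign midranks.
sorted (value, group, rank): (7,G2,1), (8,G4,2), (9,G1,3), (11,G2,4), (14,G1,5), (17,G2,6), (18,G2,7), (19,G1,8.5), (19,G3,8.5), (20,G1,11.5), (20,G2,11.5), (20,G3,11.5), (20,G4,11.5), (22,G3,14), (25,G1,15), (26,G4,16), (28,G3,17)
Step 2: Sum ranks within each group.
R_1 = 43 (n_1 = 5)
R_2 = 29.5 (n_2 = 5)
R_3 = 51 (n_3 = 4)
R_4 = 29.5 (n_4 = 3)
Step 3: H = 12/(N(N+1)) * sum(R_i^2/n_i) - 3(N+1)
     = 12/(17*18) * (43^2/5 + 29.5^2/5 + 51^2/4 + 29.5^2/3) - 3*18
     = 0.039216 * 1484.18 - 54
     = 4.203268.
Step 4: Ties present; correction factor C = 1 - 66/(17^3 - 17) = 0.986520. Corrected H = 4.203268 / 0.986520 = 4.260704.
Step 5: Under H0, H ~ chi^2(3); p-value = 0.234654.
Step 6: alpha = 0.05. fail to reject H0.

H = 4.2607, df = 3, p = 0.234654, fail to reject H0.


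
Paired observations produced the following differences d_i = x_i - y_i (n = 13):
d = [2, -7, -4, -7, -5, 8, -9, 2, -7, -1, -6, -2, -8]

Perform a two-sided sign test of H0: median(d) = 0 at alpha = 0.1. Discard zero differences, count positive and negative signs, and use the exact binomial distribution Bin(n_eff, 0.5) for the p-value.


Step 1: Discard zero differences. Original n = 13; n_eff = number of nonzero differences = 13.
Nonzero differences (with sign): +2, -7, -4, -7, -5, +8, -9, +2, -7, -1, -6, -2, -8
Step 2: Count signs: positive = 3, negative = 10.
Step 3: Under H0: P(positive) = 0.5, so the number of positives S ~ Bin(13, 0.5).
Step 4: Two-sided exact p-value = sum of Bin(13,0.5) probabilities at or below the observed probability = 0.092285.
Step 5: alpha = 0.1. reject H0.

n_eff = 13, pos = 3, neg = 10, p = 0.092285, reject H0.


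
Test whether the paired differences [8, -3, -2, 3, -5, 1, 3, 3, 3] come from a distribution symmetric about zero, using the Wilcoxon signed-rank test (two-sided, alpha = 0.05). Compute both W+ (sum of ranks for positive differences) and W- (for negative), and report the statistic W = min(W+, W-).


Step 1: Drop any zero differences (none here) and take |d_i|.
|d| = [8, 3, 2, 3, 5, 1, 3, 3, 3]
Step 2: Midrank |d_i| (ties get averaged ranks).
ranks: |8|->9, |3|->5, |2|->2, |3|->5, |5|->8, |1|->1, |3|->5, |3|->5, |3|->5
Step 3: Attach original signs; sum ranks with positive sign and with negative sign.
W+ = 9 + 5 + 1 + 5 + 5 + 5 = 30
W- = 5 + 2 + 8 = 15
(Check: W+ + W- = 45 should equal n(n+1)/2 = 45.)
Step 4: Test statistic W = min(W+, W-) = 15.
Step 5: Ties in |d|, so use the tie-corrected normal approximation.
        E[W] = n(n+1)/4 = 9*10/4 = 22.5.
        Tie groups: |d|=3 (t=5); sum(t^3 - t) = 120.
        Var[W] = n(n+1)(2n+1)/24 - sum(t^3-t)/48 = 1710/24 - 120/48 = 68.75.
        z = (W - E[W]) / sqrt(Var[W]) = (15 - 22.5) / 8.2916 = -0.9045.
        Two-sided p = 2*Phi(z) = 0.365712.
Step 6: alpha = 0.05. fail to reject H0.

W+ = 30, W- = 15, W = min = 15, p = 0.365712, fail to reject H0.


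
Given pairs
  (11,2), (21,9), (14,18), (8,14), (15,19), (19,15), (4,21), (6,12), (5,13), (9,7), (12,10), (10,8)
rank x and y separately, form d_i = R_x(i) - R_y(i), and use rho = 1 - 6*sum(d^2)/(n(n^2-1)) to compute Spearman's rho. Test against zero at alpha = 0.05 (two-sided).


Step 1: Rank x and y separately (midranks; no ties here).
rank(x): 11->7, 21->12, 14->9, 8->4, 15->10, 19->11, 4->1, 6->3, 5->2, 9->5, 12->8, 10->6
rank(y): 2->1, 9->4, 18->10, 14->8, 19->11, 15->9, 21->12, 12->6, 13->7, 7->2, 10->5, 8->3
Step 2: d_i = R_x(i) - R_y(i); compute d_i^2.
  (7-1)^2=36, (12-4)^2=64, (9-10)^2=1, (4-8)^2=16, (10-11)^2=1, (11-9)^2=4, (1-12)^2=121, (3-6)^2=9, (2-7)^2=25, (5-2)^2=9, (8-5)^2=9, (6-3)^2=9
sum(d^2) = 304.
Step 3: rho = 1 - 6*304 / (12*(12^2 - 1)) = 1 - 1824/1716 = -0.062937.
Step 4: Under H0, t = rho * sqrt((n-2)/(1-rho^2)) = -0.1994 ~ t(10).
Step 5: Two-sided p-value from the t-distribution with 10 df = 0.845931.
Step 6: alpha = 0.05. fail to reject H0.

rho = -0.0629, p = 0.845931, fail to reject H0 at alpha = 0.05.


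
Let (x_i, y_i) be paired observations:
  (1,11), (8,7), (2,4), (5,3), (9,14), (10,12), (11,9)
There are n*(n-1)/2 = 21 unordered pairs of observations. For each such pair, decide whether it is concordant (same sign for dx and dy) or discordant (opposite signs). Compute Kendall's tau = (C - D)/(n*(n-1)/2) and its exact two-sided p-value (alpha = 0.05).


Step 1: Enumerate the 21 unordered pairs (i,j) with i<j and classify each by sign(x_j-x_i) * sign(y_j-y_i).
  (1,2):dx=+7,dy=-4->D; (1,3):dx=+1,dy=-7->D; (1,4):dx=+4,dy=-8->D; (1,5):dx=+8,dy=+3->C
  (1,6):dx=+9,dy=+1->C; (1,7):dx=+10,dy=-2->D; (2,3):dx=-6,dy=-3->C; (2,4):dx=-3,dy=-4->C
  (2,5):dx=+1,dy=+7->C; (2,6):dx=+2,dy=+5->C; (2,7):dx=+3,dy=+2->C; (3,4):dx=+3,dy=-1->D
  (3,5):dx=+7,dy=+10->C; (3,6):dx=+8,dy=+8->C; (3,7):dx=+9,dy=+5->C; (4,5):dx=+4,dy=+11->C
  (4,6):dx=+5,dy=+9->C; (4,7):dx=+6,dy=+6->C; (5,6):dx=+1,dy=-2->D; (5,7):dx=+2,dy=-5->D
  (6,7):dx=+1,dy=-3->D
Step 2: C = 13, D = 8, total pairs = 21.
Step 3: tau = (C - D)/(n(n-1)/2) = (13 - 8)/21 = 0.238095.
Step 4: Exact two-sided p-value (enumerate n! = 5040 permutations of y under H0): p = 0.561905.
Step 5: alpha = 0.05. fail to reject H0.

tau_b = 0.2381 (C=13, D=8), p = 0.561905, fail to reject H0.


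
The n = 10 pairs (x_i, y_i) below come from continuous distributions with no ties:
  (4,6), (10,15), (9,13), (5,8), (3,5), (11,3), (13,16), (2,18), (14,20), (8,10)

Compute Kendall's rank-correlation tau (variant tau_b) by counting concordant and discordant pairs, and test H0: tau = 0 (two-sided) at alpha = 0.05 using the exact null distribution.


Step 1: Enumerate the 45 unordered pairs (i,j) with i<j and classify each by sign(x_j-x_i) * sign(y_j-y_i).
  (1,2):dx=+6,dy=+9->C; (1,3):dx=+5,dy=+7->C; (1,4):dx=+1,dy=+2->C; (1,5):dx=-1,dy=-1->C
  (1,6):dx=+7,dy=-3->D; (1,7):dx=+9,dy=+10->C; (1,8):dx=-2,dy=+12->D; (1,9):dx=+10,dy=+14->C
  (1,10):dx=+4,dy=+4->C; (2,3):dx=-1,dy=-2->C; (2,4):dx=-5,dy=-7->C; (2,5):dx=-7,dy=-10->C
  (2,6):dx=+1,dy=-12->D; (2,7):dx=+3,dy=+1->C; (2,8):dx=-8,dy=+3->D; (2,9):dx=+4,dy=+5->C
  (2,10):dx=-2,dy=-5->C; (3,4):dx=-4,dy=-5->C; (3,5):dx=-6,dy=-8->C; (3,6):dx=+2,dy=-10->D
  (3,7):dx=+4,dy=+3->C; (3,8):dx=-7,dy=+5->D; (3,9):dx=+5,dy=+7->C; (3,10):dx=-1,dy=-3->C
  (4,5):dx=-2,dy=-3->C; (4,6):dx=+6,dy=-5->D; (4,7):dx=+8,dy=+8->C; (4,8):dx=-3,dy=+10->D
  (4,9):dx=+9,dy=+12->C; (4,10):dx=+3,dy=+2->C; (5,6):dx=+8,dy=-2->D; (5,7):dx=+10,dy=+11->C
  (5,8):dx=-1,dy=+13->D; (5,9):dx=+11,dy=+15->C; (5,10):dx=+5,dy=+5->C; (6,7):dx=+2,dy=+13->C
  (6,8):dx=-9,dy=+15->D; (6,9):dx=+3,dy=+17->C; (6,10):dx=-3,dy=+7->D; (7,8):dx=-11,dy=+2->D
  (7,9):dx=+1,dy=+4->C; (7,10):dx=-5,dy=-6->C; (8,9):dx=+12,dy=+2->C; (8,10):dx=+6,dy=-8->D
  (9,10):dx=-6,dy=-10->C
Step 2: C = 31, D = 14, total pairs = 45.
Step 3: tau = (C - D)/(n(n-1)/2) = (31 - 14)/45 = 0.377778.
Step 4: Exact two-sided p-value (enumerate n! = 3628800 permutations of y under H0): p = 0.155742.
Step 5: alpha = 0.05. fail to reject H0.

tau_b = 0.3778 (C=31, D=14), p = 0.155742, fail to reject H0.
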